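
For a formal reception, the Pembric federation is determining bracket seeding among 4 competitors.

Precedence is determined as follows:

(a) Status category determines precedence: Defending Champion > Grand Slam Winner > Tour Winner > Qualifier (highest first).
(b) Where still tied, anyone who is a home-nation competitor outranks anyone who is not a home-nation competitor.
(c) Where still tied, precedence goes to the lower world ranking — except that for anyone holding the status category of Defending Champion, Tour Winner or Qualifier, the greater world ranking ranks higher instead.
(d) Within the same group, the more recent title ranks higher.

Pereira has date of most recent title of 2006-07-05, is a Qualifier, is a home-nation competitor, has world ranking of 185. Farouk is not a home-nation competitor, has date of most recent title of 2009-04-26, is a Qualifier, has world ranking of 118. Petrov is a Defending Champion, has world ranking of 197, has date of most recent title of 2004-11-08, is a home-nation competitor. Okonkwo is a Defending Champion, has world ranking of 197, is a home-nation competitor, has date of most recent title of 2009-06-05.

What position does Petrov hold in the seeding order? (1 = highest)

By status category: Okonkwo and Petrov (Defending Champion); then Pereira and Farouk (Qualifier).
Okonkwo and Petrov are each a home-nation competitor, so the next rule applies.
Okonkwo and Petrov both have world ranking 197, so the next rule applies.
Among Okonkwo and Petrov, by date of most recent title (later first): Okonkwo (2009-06-05) before Petrov (2004-11-08).
Among Pereira and Farouk, a home-nation competitor before not a home-nation competitor: Pereira (a home-nation competitor) before Farouk (not a home-nation competitor).
Order: Okonkwo, Petrov, Pereira, Farouk. So position 2.

2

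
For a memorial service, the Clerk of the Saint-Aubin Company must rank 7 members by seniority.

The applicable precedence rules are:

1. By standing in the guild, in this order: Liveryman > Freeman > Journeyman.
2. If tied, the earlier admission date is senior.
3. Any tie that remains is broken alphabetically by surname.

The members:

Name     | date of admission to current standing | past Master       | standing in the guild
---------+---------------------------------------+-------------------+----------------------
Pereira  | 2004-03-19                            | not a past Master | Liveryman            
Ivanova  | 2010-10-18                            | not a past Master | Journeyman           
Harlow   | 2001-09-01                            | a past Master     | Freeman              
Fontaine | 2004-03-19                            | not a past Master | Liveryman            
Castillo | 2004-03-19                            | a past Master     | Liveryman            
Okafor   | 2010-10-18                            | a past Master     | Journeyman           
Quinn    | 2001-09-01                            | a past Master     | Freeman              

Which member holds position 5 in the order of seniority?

Quinn

By standing in the guild: Castillo, Fontaine and Pereira (Liveryman); then Harlow and Quinn (Freeman); then Ivanova and Okafor (Journeyman).
Castillo, Fontaine and Pereira all have date of admission to current standing 2004-03-19, so the next rule applies.
Among Castillo, Fontaine and Pereira, alphabetically by surname: Castillo before Fontaine before Pereira.
Harlow and Quinn both have date of admission to current standing 2001-09-01, so the next rule applies.
Among Harlow and Quinn, alphabetically by surname: Harlow before Quinn.
Ivanova and Okafor both have date of admission to current standing 2010-10-18, so the next rule applies.
Among Ivanova and Okafor, alphabetically by surname: Ivanova before Okafor.
Order: Castillo, Fontaine, Pereira, Harlow, Quinn, Ivanova, Okafor.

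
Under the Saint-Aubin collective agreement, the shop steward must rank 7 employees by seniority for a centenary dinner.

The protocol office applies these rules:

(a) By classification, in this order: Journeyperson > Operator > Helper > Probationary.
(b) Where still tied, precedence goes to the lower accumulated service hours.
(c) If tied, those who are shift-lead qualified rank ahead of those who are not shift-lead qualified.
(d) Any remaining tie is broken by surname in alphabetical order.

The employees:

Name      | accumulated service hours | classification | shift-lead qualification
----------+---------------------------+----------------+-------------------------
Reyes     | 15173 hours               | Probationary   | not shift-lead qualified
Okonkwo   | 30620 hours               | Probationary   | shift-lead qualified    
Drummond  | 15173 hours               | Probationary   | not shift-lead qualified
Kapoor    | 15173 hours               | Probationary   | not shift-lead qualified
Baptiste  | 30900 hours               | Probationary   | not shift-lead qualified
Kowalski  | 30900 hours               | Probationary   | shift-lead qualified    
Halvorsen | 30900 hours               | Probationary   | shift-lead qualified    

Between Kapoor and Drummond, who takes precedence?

By classification: Drummond, Kapoor, Reyes, Okonkwo, Halvorsen, Kowalski and Baptiste (Probationary).
Among Drummond, Kapoor, Reyes, Okonkwo, Halvorsen, Kowalski and Baptiste, by accumulated service hours (lower first): Drummond, Kapoor and Reyes (15173 hours) before Okonkwo (30620 hours) before Halvorsen, Kowalski and Baptiste (30900 hours).
Drummond, Kapoor and Reyes are each not shift-lead qualified, so the next rule applies.
Among Drummond, Kapoor and Reyes, alphabetically by surname: Drummond before Kapoor before Reyes.
Among Halvorsen, Kowalski and Baptiste, shift-lead qualified before not shift-lead qualified: Halvorsen and Kowalski (shift-lead qualified) before Baptiste (not shift-lead qualified).
Among Halvorsen and Kowalski, alphabetically by surname: Halvorsen before Kowalski.
So Drummond takes precedence.

Drummond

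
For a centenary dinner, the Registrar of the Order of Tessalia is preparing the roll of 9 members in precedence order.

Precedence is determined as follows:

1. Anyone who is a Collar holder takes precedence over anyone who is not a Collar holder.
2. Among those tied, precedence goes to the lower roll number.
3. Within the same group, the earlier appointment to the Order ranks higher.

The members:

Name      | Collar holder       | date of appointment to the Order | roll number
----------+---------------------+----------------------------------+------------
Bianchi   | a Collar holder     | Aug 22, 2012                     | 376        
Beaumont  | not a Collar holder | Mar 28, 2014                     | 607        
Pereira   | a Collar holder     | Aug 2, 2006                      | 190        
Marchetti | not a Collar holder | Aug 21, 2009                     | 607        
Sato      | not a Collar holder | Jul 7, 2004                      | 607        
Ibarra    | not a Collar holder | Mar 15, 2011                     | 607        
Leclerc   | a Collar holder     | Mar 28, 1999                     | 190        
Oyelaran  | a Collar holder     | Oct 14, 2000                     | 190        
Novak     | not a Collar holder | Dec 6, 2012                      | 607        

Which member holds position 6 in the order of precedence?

By the first rule: Leclerc, Oyelaran, Pereira and Bianchi (each a Collar holder); then Sato, Marchetti, Ibarra, Novak and Beaumont (each not a Collar holder).
Among Leclerc, Oyelaran, Pereira and Bianchi, by roll number (lower first): Leclerc, Oyelaran and Pereira (190) before Bianchi (376).
Among Leclerc, Oyelaran and Pereira, by date of appointment to the Order (earlier first): Leclerc (Mar 28, 1999) before Oyelaran (Oct 14, 2000) before Pereira (Aug 2, 2006).
Sato, Marchetti, Ibarra, Novak and Beaumont all have roll number 607, so the next rule applies.
Among Sato, Marchetti, Ibarra, Novak and Beaumont, by date of appointment to the Order (earlier first): Sato (Jul 7, 2004) before Marchetti (Aug 21, 2009) before Ibarra (Mar 15, 2011) before Novak (Dec 6, 2012) before Beaumont (Mar 28, 2014).
Order: Leclerc, Oyelaran, Pereira, Bianchi, Sato, Marchetti, Ibarra, Novak, Beaumont.

Marchetti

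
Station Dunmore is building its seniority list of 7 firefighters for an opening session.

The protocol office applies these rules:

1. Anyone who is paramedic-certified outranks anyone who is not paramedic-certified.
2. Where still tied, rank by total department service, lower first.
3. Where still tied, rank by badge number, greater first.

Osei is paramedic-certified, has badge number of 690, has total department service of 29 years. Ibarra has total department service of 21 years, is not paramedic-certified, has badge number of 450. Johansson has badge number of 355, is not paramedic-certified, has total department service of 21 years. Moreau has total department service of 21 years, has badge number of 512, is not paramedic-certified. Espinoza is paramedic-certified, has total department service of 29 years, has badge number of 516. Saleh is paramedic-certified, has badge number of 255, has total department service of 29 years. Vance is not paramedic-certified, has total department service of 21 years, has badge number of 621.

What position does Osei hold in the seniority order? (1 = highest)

By the first rule: Osei, Espinoza and Saleh (each paramedic-certified); then Vance, Moreau, Ibarra and Johansson (each not paramedic-certified).
Osei, Espinoza and Saleh all have total department service 29 years, so the next rule applies.
Among Osei, Espinoza and Saleh, by badge number (higher first): Osei (690) before Espinoza (516) before Saleh (255).
Vance, Moreau, Ibarra and Johansson all have total department service 21 years, so the next rule applies.
Among Vance, Moreau, Ibarra and Johansson, by badge number (higher first): Vance (621) before Moreau (512) before Ibarra (450) before Johansson (355).
Order: Osei, Espinoza, Saleh, Vance, Moreau, Ibarra, Johansson. So position 1.

1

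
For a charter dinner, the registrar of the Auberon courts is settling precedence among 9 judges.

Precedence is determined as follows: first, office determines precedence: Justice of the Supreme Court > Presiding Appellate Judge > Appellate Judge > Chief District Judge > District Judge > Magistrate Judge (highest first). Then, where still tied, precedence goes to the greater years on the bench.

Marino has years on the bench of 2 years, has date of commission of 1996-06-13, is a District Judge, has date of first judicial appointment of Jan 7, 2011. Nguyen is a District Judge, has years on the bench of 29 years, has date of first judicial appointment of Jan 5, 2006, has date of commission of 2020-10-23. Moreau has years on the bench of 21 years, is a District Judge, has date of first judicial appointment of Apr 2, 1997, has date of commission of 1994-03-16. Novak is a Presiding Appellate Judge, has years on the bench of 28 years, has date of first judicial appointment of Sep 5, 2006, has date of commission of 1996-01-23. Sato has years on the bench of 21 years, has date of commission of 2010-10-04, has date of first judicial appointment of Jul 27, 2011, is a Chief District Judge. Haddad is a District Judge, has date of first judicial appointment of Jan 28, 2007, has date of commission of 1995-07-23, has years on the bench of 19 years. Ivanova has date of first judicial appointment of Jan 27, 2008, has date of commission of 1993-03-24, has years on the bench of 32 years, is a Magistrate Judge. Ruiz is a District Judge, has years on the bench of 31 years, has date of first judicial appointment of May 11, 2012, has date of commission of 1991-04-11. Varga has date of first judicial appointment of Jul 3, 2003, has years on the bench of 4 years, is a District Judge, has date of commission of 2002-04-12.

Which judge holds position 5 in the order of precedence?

Moreau

By office: Novak (Presiding Appellate Judge); then Sato (Chief District Judge); then Ruiz, Nguyen, Moreau, Haddad, Varga and Marino (District Judge); then Ivanova (Magistrate Judge).
Among Ruiz, Nguyen, Moreau, Haddad, Varga and Marino, by years on the bench (higher first): Ruiz (31 years) before Nguyen (29 years) before Moreau (21 years) before Haddad (19 years) before Varga (4 years) before Marino (2 years).
Order: Novak, Sato, Ruiz, Nguyen, Moreau, Haddad, Varga, Marino, Ivanova.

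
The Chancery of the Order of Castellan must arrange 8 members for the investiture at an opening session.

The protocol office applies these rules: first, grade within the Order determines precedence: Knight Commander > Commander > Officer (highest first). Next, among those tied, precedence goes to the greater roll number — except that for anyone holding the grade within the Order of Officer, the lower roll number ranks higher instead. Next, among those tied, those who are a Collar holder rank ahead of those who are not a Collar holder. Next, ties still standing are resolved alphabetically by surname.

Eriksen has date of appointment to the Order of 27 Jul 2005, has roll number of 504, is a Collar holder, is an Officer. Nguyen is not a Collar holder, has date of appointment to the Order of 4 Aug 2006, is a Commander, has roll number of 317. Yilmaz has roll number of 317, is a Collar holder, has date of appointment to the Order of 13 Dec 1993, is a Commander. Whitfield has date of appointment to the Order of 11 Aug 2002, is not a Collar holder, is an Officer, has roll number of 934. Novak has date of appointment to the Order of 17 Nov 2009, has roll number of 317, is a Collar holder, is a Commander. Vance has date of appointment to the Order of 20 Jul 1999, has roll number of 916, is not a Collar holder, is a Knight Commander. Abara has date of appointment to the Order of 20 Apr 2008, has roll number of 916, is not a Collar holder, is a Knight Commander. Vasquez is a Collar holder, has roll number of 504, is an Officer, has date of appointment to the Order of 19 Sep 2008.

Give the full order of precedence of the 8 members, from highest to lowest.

By grade within the Order: Abara and Vance (Knight Commander); then Novak, Yilmaz and Nguyen (Commander); then Eriksen, Vasquez and Whitfield (Officer).
Abara and Vance both have roll number 916, so the next rule applies.
Abara and Vance are each not a Collar holder, so the next rule applies.
Among Abara and Vance, alphabetically by surname: Abara before Vance.
Novak, Yilmaz and Nguyen all have roll number 317, so the next rule applies.
Among Novak, Yilmaz and Nguyen, a Collar holder before not a Collar holder: Novak and Yilmaz (a Collar holder) before Nguyen (not a Collar holder).
Among Novak and Yilmaz, alphabetically by surname: Novak before Yilmaz.
Among Eriksen, Vasquez and Whitfield, by roll number (lower first) (reversed rule for this group): Eriksen and Vasquez (504) before Whitfield (934).
Eriksen and Vasquez are each a Collar holder, so the next rule applies.
Among Eriksen and Vasquez, alphabetically by surname: Eriksen before Vasquez.
Full order: Abara, Vance, Novak, Yilmaz, Nguyen, Eriksen, Vasquez, Whitfield.

Abara, Vance, Novak, Yilmaz, Nguyen, Eriksen, Vasquez, Whitfield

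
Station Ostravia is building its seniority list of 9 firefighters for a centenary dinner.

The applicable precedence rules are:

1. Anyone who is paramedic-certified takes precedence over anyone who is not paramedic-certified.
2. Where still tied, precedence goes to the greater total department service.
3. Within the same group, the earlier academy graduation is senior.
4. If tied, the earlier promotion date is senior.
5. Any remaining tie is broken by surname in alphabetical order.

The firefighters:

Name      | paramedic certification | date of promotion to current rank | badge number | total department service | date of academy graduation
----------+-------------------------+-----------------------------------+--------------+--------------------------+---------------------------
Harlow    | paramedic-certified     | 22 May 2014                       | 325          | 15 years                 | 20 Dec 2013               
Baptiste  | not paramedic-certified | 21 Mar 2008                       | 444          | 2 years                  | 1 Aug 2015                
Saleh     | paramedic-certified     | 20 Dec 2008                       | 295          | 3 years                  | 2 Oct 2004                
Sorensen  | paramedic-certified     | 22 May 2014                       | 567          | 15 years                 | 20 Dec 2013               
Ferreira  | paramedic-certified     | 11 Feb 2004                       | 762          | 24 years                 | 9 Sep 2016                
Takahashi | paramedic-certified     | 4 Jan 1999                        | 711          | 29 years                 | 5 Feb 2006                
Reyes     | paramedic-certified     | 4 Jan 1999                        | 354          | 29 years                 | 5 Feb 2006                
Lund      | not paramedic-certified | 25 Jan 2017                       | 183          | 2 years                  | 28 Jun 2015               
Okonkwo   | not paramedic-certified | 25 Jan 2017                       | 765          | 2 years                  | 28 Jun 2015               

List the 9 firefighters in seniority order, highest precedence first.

By the first rule: Reyes, Takahashi, Ferreira, Harlow, Sorensen and Saleh (each paramedic-certified); then Lund, Okonkwo and Baptiste (each not paramedic-certified).
Among Reyes, Takahashi, Ferreira, Harlow, Sorensen and Saleh, by total department service (higher first): Reyes and Takahashi (29 years) before Ferreira (24 years) before Harlow and Sorensen (15 years) before Saleh (3 years).
Reyes and Takahashi both have date of academy graduation 5 Feb 2006, so the next rule applies.
Reyes and Takahashi both have date of promotion to current rank 4 Jan 1999, so the next rule applies.
Among Reyes and Takahashi, alphabetically by surname: Reyes before Takahashi.
Harlow and Sorensen both have date of academy graduation 20 Dec 2013, so the next rule applies.
Harlow and Sorensen both have date of promotion to current rank 22 May 2014, so the next rule applies.
Among Harlow and Sorensen, alphabetically by surname: Harlow before Sorensen.
Lund, Okonkwo and Baptiste all have total department service 2 years, so the next rule applies.
Among Lund, Okonkwo and Baptiste, by date of academy graduation (earlier first): Lund and Okonkwo (28 Jun 2015) before Baptiste (1 Aug 2015).
Lund and Okonkwo both have date of promotion to current rank 25 Jan 2017, so the next rule applies.
Among Lund and Okonkwo, alphabetically by surname: Lund before Okonkwo.
Full order: Reyes, Takahashi, Ferreira, Harlow, Sorensen, Saleh, Lund, Okonkwo, Baptiste.

Reyes, Takahashi, Ferreira, Harlow, Sorensen, Saleh, Lund, Okonkwo, Baptiste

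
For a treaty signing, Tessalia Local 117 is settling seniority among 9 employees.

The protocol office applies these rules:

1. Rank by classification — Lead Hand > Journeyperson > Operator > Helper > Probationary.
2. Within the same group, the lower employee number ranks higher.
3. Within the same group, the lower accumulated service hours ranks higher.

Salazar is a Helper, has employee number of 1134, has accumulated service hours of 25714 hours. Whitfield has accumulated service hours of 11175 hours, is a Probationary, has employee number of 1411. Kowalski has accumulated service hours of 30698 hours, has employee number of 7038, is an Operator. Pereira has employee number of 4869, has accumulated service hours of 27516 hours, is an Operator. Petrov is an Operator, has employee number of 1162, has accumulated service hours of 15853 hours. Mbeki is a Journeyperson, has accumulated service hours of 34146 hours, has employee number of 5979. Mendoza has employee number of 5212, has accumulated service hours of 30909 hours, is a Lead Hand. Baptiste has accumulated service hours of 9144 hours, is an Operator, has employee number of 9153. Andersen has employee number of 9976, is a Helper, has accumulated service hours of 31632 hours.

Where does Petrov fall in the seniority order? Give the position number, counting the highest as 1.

By classification: Mendoza (Lead Hand); then Mbeki (Journeyperson); then Petrov, Pereira, Kowalski and Baptiste (Operator); then Salazar and Andersen (Helper); then Whitfield (Probationary).
Among Petrov, Pereira, Kowalski and Baptiste, by employee number (lower first): Petrov (1162) before Pereira (4869) before Kowalski (7038) before Baptiste (9153).
Among Salazar and Andersen, by employee number (lower first): Salazar (1134) before Andersen (9976).
Order: Mendoza, Mbeki, Petrov, Pereira, Kowalski, Baptiste, Salazar, Andersen, Whitfield. So position 3.

3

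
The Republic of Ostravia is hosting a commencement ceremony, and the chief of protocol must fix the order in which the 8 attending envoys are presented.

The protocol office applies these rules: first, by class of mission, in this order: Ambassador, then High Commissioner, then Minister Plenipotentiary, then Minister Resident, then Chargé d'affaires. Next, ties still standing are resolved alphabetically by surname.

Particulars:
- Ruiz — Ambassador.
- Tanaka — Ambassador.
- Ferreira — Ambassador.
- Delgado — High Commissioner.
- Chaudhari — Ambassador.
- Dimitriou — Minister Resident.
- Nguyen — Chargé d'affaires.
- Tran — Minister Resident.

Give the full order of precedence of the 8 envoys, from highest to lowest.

Chaudhari, Ferreira, Ruiz, Tanaka, Delgado, Dimitriou, Tran, Nguyen

By class of mission: Chaudhari, Ferreira, Ruiz and Tanaka (Ambassador); then Delgado (High Commissioner); then Dimitriou and Tran (Minister Resident); then Nguyen (Chargé d'affaires).
Among Chaudhari, Ferreira, Ruiz and Tanaka, alphabetically by surname: Chaudhari before Ferreira before Ruiz before Tanaka.
Among Dimitriou and Tran, alphabetically by surname: Dimitriou before Tran.
Full order: Chaudhari, Ferreira, Ruiz, Tanaka, Delgado, Dimitriou, Tran, Nguyen.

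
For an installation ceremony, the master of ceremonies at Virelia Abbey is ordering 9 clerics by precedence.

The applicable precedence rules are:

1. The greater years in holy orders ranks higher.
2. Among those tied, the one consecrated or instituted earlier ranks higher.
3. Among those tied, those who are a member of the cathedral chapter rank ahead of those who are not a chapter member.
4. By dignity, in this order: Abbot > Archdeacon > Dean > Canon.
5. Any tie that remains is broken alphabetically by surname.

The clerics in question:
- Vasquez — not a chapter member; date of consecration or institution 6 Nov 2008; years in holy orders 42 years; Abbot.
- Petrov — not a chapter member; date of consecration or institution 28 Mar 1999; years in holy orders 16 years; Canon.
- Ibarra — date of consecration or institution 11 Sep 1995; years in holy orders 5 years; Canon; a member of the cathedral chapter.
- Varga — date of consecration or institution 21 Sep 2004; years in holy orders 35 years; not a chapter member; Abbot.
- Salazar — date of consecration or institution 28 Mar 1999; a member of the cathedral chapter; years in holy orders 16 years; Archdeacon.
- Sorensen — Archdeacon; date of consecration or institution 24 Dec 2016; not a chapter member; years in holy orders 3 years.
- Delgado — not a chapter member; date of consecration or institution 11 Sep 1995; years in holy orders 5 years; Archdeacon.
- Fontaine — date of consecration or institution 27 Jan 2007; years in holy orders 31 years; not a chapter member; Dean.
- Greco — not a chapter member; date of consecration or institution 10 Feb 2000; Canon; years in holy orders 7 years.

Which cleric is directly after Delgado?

Sorensen

By years in holy orders (higher first): Vasquez (42 years); then Varga (35 years); then Fontaine (31 years); then Salazar and Petrov (both 16 years); then Greco (7 years); then Ibarra and Delgado (both 5 years); then Sorensen (3 years).
Salazar and Petrov both have date of consecration or institution 28 Mar 1999, so the next rule applies.
Among Salazar and Petrov, a member of the cathedral chapter before not a chapter member: Salazar (a member of the cathedral chapter) before Petrov (not a chapter member).
Ibarra and Delgado both have date of consecration or institution 11 Sep 1995, so the next rule applies.
Among Ibarra and Delgado, a member of the cathedral chapter before not a chapter member: Ibarra (a member of the cathedral chapter) before Delgado (not a chapter member).
Order: Vasquez, Varga, Fontaine, Salazar, Petrov, Greco, Ibarra, Delgado, Sorensen.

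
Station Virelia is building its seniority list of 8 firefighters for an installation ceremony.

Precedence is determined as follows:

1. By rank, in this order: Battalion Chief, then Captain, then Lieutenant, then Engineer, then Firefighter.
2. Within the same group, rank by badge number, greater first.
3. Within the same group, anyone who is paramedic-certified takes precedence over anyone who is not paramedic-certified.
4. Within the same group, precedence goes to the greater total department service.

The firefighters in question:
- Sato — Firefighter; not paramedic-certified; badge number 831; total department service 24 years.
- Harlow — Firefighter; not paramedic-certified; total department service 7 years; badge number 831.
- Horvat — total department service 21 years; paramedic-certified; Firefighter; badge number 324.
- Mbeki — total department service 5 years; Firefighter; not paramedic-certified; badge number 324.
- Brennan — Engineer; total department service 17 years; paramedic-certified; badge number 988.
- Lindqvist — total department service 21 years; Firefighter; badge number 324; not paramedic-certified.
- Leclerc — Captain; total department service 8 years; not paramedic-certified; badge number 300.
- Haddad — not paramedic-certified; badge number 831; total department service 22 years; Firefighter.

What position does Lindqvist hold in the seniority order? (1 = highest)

7

By rank: Leclerc (Captain); then Brennan (Engineer); then Sato, Haddad, Harlow, Horvat, Lindqvist and Mbeki (Firefighter).
Among Sato, Haddad, Harlow, Horvat, Lindqvist and Mbeki, by badge number (higher first): Sato, Haddad and Harlow (831) before Horvat, Lindqvist and Mbeki (324).
Sato, Haddad and Harlow are each not paramedic-certified, so the next rule applies.
Among Sato, Haddad and Harlow, by total department service (higher first): Sato (24 years) before Haddad (22 years) before Harlow (7 years).
Among Horvat, Lindqvist and Mbeki, paramedic-certified before not paramedic-certified: Horvat (paramedic-certified) before Lindqvist and Mbeki (not paramedic-certified).
Among Lindqvist and Mbeki, by total department service (higher first): Lindqvist (21 years) before Mbeki (5 years).
Order: Leclerc, Brennan, Sato, Haddad, Harlow, Horvat, Lindqvist, Mbeki. So position 7.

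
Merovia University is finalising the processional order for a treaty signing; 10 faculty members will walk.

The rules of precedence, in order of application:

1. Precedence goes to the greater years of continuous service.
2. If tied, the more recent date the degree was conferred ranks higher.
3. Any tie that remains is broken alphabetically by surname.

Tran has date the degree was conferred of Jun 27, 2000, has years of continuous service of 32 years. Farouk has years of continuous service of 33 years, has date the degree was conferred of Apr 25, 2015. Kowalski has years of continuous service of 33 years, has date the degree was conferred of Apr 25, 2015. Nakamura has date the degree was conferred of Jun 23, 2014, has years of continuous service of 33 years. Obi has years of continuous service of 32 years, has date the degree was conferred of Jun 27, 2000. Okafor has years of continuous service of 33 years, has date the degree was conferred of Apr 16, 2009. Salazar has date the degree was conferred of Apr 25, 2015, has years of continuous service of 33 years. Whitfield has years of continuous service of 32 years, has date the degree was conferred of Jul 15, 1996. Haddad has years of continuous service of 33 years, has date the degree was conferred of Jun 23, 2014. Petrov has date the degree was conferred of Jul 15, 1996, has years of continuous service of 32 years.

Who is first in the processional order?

By years of continuous service (higher first): Farouk, Kowalski, Salazar, Haddad, Nakamura and Okafor (each 33 years); then Obi, Tran, Petrov and Whitfield (each 32 years).
Among Farouk, Kowalski, Salazar, Haddad, Nakamura and Okafor, by date the degree was conferred (later first): Farouk, Kowalski and Salazar (Apr 25, 2015) before Haddad and Nakamura (Jun 23, 2014) before Okafor (Apr 16, 2009).
Among Farouk, Kowalski and Salazar, alphabetically by surname: Farouk before Kowalski before Salazar.
Among Haddad and Nakamura, alphabetically by surname: Haddad before Nakamura.
Among Obi, Tran, Petrov and Whitfield, by date the degree was conferred (later first): Obi and Tran (Jun 27, 2000) before Petrov and Whitfield (Jul 15, 1996).
Among Obi and Tran, alphabetically by surname: Obi before Tran.
Among Petrov and Whitfield, alphabetically by surname: Petrov before Whitfield.
Order: Farouk, Kowalski, Salazar, Haddad, Nakamura, Okafor, Obi, Tran, Petrov, Whitfield.

Farouk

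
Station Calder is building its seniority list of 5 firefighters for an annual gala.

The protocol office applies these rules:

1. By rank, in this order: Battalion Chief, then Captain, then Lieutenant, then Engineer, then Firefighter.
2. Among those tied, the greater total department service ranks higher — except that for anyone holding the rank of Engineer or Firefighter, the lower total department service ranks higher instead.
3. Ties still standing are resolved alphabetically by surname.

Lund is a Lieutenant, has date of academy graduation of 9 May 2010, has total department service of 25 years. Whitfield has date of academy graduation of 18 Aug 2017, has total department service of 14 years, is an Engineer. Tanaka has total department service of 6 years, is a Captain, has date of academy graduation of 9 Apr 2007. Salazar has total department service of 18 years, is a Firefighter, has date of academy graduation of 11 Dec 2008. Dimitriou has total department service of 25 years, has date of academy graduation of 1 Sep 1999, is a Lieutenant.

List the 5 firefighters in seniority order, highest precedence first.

Tanaka, Dimitriou, Lund, Whitfield, Salazar

By rank: Tanaka (Captain); then Dimitriou and Lund (Lieutenant); then Whitfield (Engineer); then Salazar (Firefighter).
Dimitriou and Lund both have total department service 25 years, so the next rule applies.
Among Dimitriou and Lund, alphabetically by surname: Dimitriou before Lund.
Full order: Tanaka, Dimitriou, Lund, Whitfield, Salazar.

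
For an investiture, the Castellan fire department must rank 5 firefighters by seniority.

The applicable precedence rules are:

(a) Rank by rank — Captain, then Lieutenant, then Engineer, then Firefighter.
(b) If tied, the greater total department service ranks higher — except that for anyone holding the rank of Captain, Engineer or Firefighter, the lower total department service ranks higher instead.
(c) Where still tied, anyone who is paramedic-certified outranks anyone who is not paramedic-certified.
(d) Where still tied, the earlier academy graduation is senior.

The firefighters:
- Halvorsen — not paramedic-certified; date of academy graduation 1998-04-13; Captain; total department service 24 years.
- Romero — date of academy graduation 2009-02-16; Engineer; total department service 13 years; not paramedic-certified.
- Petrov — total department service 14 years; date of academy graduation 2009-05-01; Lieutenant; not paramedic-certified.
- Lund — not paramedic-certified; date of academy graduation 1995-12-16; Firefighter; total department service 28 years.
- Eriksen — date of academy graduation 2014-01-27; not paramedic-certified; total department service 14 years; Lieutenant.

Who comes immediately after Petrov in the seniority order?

By rank: Halvorsen (Captain); then Petrov and Eriksen (Lieutenant); then Romero (Engineer); then Lund (Firefighter).
Petrov and Eriksen both have total department service 14 years, so the next rule applies.
Petrov and Eriksen are each not paramedic-certified, so the next rule applies.
Among Petrov and Eriksen, by date of academy graduation (earlier first): Petrov (2009-05-01) before Eriksen (2014-01-27).
Order: Halvorsen, Petrov, Eriksen, Romero, Lund.

Eriksen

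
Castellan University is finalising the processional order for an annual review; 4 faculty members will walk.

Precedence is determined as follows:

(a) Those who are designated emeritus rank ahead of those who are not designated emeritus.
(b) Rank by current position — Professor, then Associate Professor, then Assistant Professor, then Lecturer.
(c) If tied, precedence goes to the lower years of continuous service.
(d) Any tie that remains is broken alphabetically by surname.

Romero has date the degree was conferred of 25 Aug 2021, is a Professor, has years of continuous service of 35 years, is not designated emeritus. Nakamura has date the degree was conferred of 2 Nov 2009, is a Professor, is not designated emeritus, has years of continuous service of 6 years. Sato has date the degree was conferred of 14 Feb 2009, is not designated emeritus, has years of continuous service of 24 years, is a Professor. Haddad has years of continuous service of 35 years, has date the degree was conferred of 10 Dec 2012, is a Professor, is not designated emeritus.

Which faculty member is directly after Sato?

Haddad

By the first rule: Nakamura, Sato, Haddad and Romero (each not designated emeritus).
Nakamura, Sato, Haddad and Romero are each Professor, so the next rule applies.
Among Nakamura, Sato, Haddad and Romero, by years of continuous service (lower first): Nakamura (6 years) before Sato (24 years) before Haddad and Romero (35 years).
Among Haddad and Romero, alphabetically by surname: Haddad before Romero.
Order: Nakamura, Sato, Haddad, Romero.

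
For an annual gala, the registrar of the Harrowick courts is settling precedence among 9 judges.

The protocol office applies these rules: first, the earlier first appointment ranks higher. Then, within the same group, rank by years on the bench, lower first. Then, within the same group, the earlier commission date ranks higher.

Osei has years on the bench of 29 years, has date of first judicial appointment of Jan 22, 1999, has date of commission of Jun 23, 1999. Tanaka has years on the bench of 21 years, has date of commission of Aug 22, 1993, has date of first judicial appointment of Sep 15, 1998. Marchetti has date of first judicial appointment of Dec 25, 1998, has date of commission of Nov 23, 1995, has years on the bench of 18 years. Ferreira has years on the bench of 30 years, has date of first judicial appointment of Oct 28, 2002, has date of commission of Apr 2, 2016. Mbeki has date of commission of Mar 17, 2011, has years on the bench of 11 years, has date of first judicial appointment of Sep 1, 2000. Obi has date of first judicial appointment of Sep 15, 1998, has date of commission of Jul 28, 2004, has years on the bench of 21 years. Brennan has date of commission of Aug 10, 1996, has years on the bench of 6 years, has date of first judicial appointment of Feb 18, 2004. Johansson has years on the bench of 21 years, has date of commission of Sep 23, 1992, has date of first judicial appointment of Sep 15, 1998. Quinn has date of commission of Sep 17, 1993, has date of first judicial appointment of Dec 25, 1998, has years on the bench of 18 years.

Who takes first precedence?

By date of first judicial appointment (earlier first): Johansson, Tanaka and Obi (each Sep 15, 1998); then Quinn and Marchetti (both Dec 25, 1998); then Osei (Jan 22, 1999); then Mbeki (Sep 1, 2000); then Ferreira (Oct 28, 2002); then Brennan (Feb 18, 2004).
Johansson, Tanaka and Obi all have years on the bench 21 years, so the next rule applies.
Among Johansson, Tanaka and Obi, by date of commission (earlier first): Johansson (Sep 23, 1992) before Tanaka (Aug 22, 1993) before Obi (Jul 28, 2004).
Quinn and Marchetti both have years on the bench 18 years, so the next rule applies.
Among Quinn and Marchetti, by date of commission (earlier first): Quinn (Sep 17, 1993) before Marchetti (Nov 23, 1995).
Order: Johansson, Tanaka, Obi, Quinn, Marchetti, Osei, Mbeki, Ferreira, Brennan.

Johansson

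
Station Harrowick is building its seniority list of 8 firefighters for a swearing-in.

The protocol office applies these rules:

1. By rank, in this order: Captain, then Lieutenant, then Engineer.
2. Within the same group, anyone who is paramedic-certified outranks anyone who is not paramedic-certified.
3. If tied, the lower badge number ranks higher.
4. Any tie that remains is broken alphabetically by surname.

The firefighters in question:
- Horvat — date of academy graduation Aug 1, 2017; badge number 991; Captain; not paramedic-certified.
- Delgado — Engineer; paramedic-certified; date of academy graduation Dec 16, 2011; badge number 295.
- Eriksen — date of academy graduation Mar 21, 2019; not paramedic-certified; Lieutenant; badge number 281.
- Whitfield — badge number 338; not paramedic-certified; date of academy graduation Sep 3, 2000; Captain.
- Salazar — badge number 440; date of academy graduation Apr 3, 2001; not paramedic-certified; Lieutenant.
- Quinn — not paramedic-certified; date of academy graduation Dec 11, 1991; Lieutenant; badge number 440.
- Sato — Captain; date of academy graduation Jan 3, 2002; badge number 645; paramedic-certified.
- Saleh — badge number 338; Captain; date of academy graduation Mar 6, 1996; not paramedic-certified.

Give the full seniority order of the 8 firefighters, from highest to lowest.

Sato, Saleh, Whitfield, Horvat, Eriksen, Quinn, Salazar, Delgado

By rank: Sato, Saleh, Whitfield and Horvat (Captain); then Eriksen, Quinn and Salazar (Lieutenant); then Delgado (Engineer).
Among Sato, Saleh, Whitfield and Horvat, paramedic-certified before not paramedic-certified: Sato (paramedic-certified) before Saleh, Whitfield and Horvat (not paramedic-certified).
Among Saleh, Whitfield and Horvat, by badge number (lower first): Saleh and Whitfield (338) before Horvat (991).
Among Saleh and Whitfield, alphabetically by surname: Saleh before Whitfield.
Eriksen, Quinn and Salazar are each not paramedic-certified, so the next rule applies.
Among Eriksen, Quinn and Salazar, by badge number (lower first): Eriksen (281) before Quinn and Salazar (440).
Among Quinn and Salazar, alphabetically by surname: Quinn before Salazar.
Full order: Sato, Saleh, Whitfield, Horvat, Eriksen, Quinn, Salazar, Delgado.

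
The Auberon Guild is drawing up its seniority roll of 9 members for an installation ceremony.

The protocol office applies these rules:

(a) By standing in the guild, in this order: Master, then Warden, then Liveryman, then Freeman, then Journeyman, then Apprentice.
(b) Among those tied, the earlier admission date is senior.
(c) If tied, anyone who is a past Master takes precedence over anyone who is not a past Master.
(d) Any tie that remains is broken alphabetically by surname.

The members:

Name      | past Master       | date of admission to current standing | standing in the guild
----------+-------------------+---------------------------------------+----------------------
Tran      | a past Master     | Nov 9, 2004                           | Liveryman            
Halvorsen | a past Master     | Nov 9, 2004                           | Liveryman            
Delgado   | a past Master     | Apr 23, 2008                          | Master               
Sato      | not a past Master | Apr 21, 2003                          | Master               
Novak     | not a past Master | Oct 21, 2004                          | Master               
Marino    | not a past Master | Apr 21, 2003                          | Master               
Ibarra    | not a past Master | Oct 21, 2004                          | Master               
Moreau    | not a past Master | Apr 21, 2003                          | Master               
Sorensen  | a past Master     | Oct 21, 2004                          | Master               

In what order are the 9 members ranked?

Marino, Moreau, Sato, Sorensen, Ibarra, Novak, Delgado, Halvorsen, Tran

By standing in the guild: Marino, Moreau, Sato, Sorensen, Ibarra, Novak and Delgado (Master); then Halvorsen and Tran (Liveryman).
Among Marino, Moreau, Sato, Sorensen, Ibarra, Novak and Delgado, by date of admission to current standing (earlier first): Marino, Moreau and Sato (Apr 21, 2003) before Sorensen, Ibarra and Novak (Oct 21, 2004) before Delgado (Apr 23, 2008).
Marino, Moreau and Sato are each not a past Master, so the next rule applies.
Among Marino, Moreau and Sato, alphabetically by surname: Marino before Moreau before Sato.
Among Sorensen, Ibarra and Novak, a past Master before not a past Master: Sorensen (a past Master) before Ibarra and Novak (not a past Master).
Among Ibarra and Novak, alphabetically by surname: Ibarra before Novak.
Halvorsen and Tran both have date of admission to current standing Nov 9, 2004, so the next rule applies.
Halvorsen and Tran are each a past Master, so the next rule applies.
Among Halvorsen and Tran, alphabetically by surname: Halvorsen before Tran.
Full order: Marino, Moreau, Sato, Sorensen, Ibarra, Novak, Delgado, Halvorsen, Tran.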